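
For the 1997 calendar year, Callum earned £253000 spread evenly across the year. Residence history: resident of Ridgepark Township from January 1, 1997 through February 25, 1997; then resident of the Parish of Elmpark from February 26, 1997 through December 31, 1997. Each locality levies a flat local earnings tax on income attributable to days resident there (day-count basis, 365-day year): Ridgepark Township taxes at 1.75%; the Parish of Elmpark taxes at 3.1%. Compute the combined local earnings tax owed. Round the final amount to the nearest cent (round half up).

Ridgepark Township, January 1 – February 25, 1997: 56 days → £253000 × 1.75% × 56/365 = £679.2877
The Parish of Elmpark, February 26 – December 31, 1997: 309 days → £253000 × 3.1% × 309/365 = £6639.6904
Total = £7318.9781

£7318.98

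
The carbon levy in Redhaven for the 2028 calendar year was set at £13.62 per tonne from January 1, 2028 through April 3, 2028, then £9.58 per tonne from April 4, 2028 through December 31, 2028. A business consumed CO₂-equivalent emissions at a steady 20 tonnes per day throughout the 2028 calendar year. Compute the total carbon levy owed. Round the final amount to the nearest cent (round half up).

£77,720.80

January 1 – April 3, 2028: 94 days × 20 tonnes/day = 1,880 tonnes at £13.62/tonne → £25,605.60
April 4 – December 31, 2028: 272 days × 20 tonnes/day = 5,440 tonnes at £9.58/tonne → £52,115.20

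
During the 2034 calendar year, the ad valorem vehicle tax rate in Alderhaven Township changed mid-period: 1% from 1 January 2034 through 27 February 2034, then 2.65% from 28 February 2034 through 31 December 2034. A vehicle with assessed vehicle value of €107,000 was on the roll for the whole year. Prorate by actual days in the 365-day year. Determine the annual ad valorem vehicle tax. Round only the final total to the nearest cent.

1 January – 27 February 2034: 58 days at 1% → €107,000 × 1% × 58/365 = €170.0274
28 February – 31 December 2034: 307 days at 2.65% → €107,000 × 2.65% × 307/365 = €2,384.9274
Total = €2,554.9548

€2,554.95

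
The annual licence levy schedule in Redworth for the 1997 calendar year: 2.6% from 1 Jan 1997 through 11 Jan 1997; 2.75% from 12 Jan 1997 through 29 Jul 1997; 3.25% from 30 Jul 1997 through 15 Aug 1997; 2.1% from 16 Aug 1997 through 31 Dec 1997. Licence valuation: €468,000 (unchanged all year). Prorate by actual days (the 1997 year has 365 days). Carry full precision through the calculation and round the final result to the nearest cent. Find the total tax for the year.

1 Jan – 11 Jan 1997: 11 days at 2.6% → €468,000 × 2.6% × 11/365 = €366.7068
12 Jan – 29 Jul 1997: 199 days at 2.75% → €468,000 × 2.75% × 199/365 = €7,016.7945
30 Jul – 15 Aug 1997: 17 days at 3.25% → €468,000 × 3.25% × 17/365 = €708.4110
16 Aug – 31 Dec 1997: 138 days at 2.1% → €468,000 × 2.1% × 138/365 = €3,715.7918
Total = €11,807.7041

€11,807.70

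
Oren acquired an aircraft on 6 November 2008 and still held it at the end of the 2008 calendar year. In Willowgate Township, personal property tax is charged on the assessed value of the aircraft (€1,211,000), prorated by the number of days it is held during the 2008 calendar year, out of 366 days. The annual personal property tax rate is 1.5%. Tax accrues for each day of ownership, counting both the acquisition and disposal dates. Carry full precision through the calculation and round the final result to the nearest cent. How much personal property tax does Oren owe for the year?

€2,779.34

Days held (6 November – 31 December 2008): 56 out of 366
Tax = €1,211,000 × 1.5% × 56/366 = €2,779.3443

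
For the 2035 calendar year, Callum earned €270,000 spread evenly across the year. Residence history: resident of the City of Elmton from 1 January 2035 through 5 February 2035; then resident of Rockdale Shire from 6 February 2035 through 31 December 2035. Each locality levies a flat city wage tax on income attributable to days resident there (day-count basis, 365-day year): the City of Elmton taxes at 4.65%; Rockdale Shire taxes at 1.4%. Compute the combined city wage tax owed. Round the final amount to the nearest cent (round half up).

€4,645.48

The City of Elmton, 1 January – 5 February 2035: 36 days → €270,000 × 4.65% × 36/365 = €1,238.3014
Rockdale Shire, 6 February – 31 December 2035: 329 days → €270,000 × 1.4% × 329/365 = €3,407.1781
Total = €4,645.4795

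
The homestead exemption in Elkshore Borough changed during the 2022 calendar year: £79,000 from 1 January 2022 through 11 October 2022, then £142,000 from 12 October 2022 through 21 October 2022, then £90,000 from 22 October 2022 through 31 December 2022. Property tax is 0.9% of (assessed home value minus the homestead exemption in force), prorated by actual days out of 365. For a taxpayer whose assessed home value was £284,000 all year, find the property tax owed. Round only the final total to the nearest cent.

£1,810.21

1 January – 11 October 2022: 284 days, exemption £79,000 → (£284,000 − £79,000) × 0.9% × 284/365 = £1,435.5616
12 October – 21 October 2022: 10 days, exemption £142,000 → (£284,000 − £142,000) × 0.9% × 10/365 = £35.0137
22 October – 31 December 2022: 71 days, exemption £90,000 → (£284,000 − £90,000) × 0.9% × 71/365 = £339.6329
Total = £1,810.2082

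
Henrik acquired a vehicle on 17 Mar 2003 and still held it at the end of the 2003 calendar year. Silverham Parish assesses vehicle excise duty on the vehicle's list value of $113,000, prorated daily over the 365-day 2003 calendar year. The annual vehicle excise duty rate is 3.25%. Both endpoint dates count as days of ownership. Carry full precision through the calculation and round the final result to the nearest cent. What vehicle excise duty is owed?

Days held (17 Mar – 31 Dec 2003): 290 out of 365
Tax = $113,000 × 3.25% × 290/365 = $2,917.8767

$2,917.88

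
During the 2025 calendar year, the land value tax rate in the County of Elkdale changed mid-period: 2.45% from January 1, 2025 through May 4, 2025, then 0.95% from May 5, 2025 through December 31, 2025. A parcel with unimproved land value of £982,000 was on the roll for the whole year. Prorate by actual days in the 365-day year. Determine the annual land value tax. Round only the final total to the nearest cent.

£14,333.16

January 1 – May 4, 2025: 124 days at 2.45% → £982,000 × 2.45% × 124/365 = £8,173.4685
May 5 – December 31, 2025: 241 days at 0.95% → £982,000 × 0.95% × 241/365 = £6,159.6959
Total = £14,333.1644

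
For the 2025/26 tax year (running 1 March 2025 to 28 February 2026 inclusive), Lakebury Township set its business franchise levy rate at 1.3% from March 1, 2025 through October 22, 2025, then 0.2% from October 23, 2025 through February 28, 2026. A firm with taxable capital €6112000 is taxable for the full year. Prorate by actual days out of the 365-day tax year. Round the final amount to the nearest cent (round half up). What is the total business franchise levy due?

March 1 – October 22, 2025: 236 days at 1.3% → €6112000 × 1.3% × 236/365 = €51374.2904
October 23, 2025 – February 28, 2026: 129 days at 0.2% → €6112000 × 0.2% × 129/365 = €4320.2630
Total = €55694.5534

€55694.55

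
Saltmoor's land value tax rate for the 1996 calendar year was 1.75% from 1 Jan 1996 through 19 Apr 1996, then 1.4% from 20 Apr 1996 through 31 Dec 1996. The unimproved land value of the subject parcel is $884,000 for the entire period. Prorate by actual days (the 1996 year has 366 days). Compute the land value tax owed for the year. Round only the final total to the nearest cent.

$13,305.89

1 Jan – 19 Apr 1996: 110 days at 1.75% → $884,000 × 1.75% × 110/366 = $4,649.4536
20 Apr – 31 Dec 1996: 256 days at 1.4% → $884,000 × 1.4% × 256/366 = $8,656.4372
Total = $13,305.8907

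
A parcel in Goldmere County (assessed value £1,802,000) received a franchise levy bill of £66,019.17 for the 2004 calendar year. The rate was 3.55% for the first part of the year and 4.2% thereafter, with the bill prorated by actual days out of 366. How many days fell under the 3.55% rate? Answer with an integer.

Let d = days at the first rate; then 366 − d days at the second rate.
£1,802,000 × [3.55%·d + 4.2%·(366−d)] / 366 = £66,019.17
Solving gives d = 302, so the new rate took effect on 29 October 2004.

302 days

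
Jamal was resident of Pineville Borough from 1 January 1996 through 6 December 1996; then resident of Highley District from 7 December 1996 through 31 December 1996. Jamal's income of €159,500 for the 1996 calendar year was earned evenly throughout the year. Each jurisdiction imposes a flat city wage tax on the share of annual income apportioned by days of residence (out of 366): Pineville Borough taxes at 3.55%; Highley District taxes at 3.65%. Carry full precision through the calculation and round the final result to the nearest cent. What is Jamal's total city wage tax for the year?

€5,673.14

Pineville Borough, 1 January – 6 December 1996: 341 days → €159,500 × 3.55% × 341/366 = €5,275.4843
Highley District, 7 December – 31 December 1996: 25 days → €159,500 × 3.65% × 25/366 = €397.6605
Total = €5,673.1448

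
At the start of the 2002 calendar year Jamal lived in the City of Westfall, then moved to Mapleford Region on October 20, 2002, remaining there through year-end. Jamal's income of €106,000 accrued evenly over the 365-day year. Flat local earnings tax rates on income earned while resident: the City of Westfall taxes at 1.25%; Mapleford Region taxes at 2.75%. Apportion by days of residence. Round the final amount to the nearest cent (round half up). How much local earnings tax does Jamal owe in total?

€1,643.00

The City of Westfall, January 1 – October 19, 2002: 292 days → €106,000 × 1.25% × 292/365 = €1,060.0000
Mapleford Region, October 20 – December 31, 2002: 73 days → €106,000 × 2.75% × 73/365 = €583.0000
Total = €1,643.0000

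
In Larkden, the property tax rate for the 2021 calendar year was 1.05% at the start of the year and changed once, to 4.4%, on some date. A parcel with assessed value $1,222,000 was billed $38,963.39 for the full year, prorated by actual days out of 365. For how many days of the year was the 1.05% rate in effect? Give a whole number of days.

132 days

Let d = days at the first rate; then 365 − d days at the second rate.
$1,222,000 × [1.05%·d + 4.4%·(365−d)] / 365 = $38,963.39
Solving gives d = 132, so the new rate took effect on 13 May 2021.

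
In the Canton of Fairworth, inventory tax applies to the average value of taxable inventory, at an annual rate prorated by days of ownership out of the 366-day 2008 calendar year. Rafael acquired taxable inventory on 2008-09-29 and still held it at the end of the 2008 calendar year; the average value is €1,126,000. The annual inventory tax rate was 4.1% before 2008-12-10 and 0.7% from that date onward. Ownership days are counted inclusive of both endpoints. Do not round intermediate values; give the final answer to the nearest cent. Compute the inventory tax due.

€9,555.62

2008-09-29 to 2008-12-09: 72 days at 4.1% → €1,126,000 × 4.1% × 72/366 = €9,081.8361
2008-12-10 to 2008-12-31: 22 days at 0.7% → €1,126,000 × 0.7% × 22/366 = €473.7814
Total = €9,555.6175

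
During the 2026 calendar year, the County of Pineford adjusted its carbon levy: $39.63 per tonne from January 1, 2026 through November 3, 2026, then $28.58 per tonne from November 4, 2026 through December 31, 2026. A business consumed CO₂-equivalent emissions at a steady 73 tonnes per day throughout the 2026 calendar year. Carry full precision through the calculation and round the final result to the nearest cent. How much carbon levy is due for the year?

January 1 – November 3, 2026: 307 days × 73 tonnes/day = 22,411 tonnes at $39.63/tonne → $888,147.93
November 4 – December 31, 2026: 58 days × 73 tonnes/day = 4,234 tonnes at $28.58/tonne → $121,007.72

$1,009,155.65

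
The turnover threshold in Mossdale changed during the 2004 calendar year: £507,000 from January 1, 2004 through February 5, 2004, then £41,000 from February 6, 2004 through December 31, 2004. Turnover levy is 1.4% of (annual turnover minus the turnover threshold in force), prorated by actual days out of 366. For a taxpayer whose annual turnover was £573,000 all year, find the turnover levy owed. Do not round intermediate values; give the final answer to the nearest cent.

£6,806.30

January 1 – February 5, 2004: 36 days, exemption £507,000 → (£573,000 − £507,000) × 1.4% × 36/366 = £90.8852
February 6 – December 31, 2004: 330 days, exemption £41,000 → (£573,000 − £41,000) × 1.4% × 330/366 = £6,715.4098
Total = £6,806.2951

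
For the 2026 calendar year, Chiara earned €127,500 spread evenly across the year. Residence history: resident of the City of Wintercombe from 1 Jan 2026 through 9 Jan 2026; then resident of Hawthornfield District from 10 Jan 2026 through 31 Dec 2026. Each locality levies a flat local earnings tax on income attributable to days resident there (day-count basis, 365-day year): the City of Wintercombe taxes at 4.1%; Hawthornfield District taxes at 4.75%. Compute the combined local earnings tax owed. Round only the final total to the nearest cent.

The City of Wintercombe, 1 Jan – 9 Jan 2026: 9 days → €127,500 × 4.1% × 9/365 = €128.8973
Hawthornfield District, 10 Jan – 31 Dec 2026: 356 days → €127,500 × 4.75% × 356/365 = €5,906.9178
Total = €6,035.8151

€6,035.82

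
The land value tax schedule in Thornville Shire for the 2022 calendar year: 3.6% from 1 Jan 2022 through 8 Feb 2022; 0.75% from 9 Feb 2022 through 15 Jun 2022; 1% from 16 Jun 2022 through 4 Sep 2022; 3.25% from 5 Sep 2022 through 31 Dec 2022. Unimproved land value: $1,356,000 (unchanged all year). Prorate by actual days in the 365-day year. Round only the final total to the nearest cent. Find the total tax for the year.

1 Jan – 8 Feb 2022: 39 days at 3.6% → $1,356,000 × 3.6% × 39/365 = $5,215.9562
9 Feb – 15 Jun 2022: 127 days at 0.75% → $1,356,000 × 0.75% × 127/365 = $3,538.6027
16 Jun – 4 Sep 2022: 81 days at 1% → $1,356,000 × 1% × 81/365 = $3,009.2055
5 Sep – 31 Dec 2022: 118 days at 3.25% → $1,356,000 × 3.25% × 118/365 = $14,247.2877
Total = $26,011.0521

$26,011.05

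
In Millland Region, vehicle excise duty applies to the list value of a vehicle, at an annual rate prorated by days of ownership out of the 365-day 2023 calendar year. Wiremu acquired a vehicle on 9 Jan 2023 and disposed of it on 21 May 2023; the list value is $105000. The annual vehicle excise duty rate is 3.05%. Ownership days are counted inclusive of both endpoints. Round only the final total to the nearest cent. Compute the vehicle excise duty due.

Days held (9 Jan – 21 May 2023): 133 out of 365
Tax = $105000 × 3.05% × 133/365 = $1166.9384

$1166.94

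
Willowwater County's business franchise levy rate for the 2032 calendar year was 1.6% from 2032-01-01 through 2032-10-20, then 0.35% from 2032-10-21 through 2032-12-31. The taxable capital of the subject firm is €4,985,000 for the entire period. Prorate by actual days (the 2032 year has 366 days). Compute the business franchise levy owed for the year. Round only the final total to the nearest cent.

2032-01-01 to 2032-10-20: 294 days at 1.6% → €4,985,000 × 1.6% × 294/366 = €64,069.5082
2032-10-21 to 2032-12-31: 72 days at 0.35% → €4,985,000 × 0.35% × 72/366 = €3,432.2951
Total = €67,501.8033

€67,501.80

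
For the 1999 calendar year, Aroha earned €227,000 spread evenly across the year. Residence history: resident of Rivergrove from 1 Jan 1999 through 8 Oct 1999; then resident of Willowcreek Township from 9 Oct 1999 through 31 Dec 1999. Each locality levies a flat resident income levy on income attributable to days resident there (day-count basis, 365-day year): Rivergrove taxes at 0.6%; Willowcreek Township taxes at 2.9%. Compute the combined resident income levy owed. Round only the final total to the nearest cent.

€2,563.55

Rivergrove, 1 Jan – 8 Oct 1999: 281 days → €227,000 × 0.6% × 281/365 = €1,048.5534
Willowcreek Township, 9 Oct – 31 Dec 1999: 84 days → €227,000 × 2.9% × 84/365 = €1,514.9918
Total = €2,563.5452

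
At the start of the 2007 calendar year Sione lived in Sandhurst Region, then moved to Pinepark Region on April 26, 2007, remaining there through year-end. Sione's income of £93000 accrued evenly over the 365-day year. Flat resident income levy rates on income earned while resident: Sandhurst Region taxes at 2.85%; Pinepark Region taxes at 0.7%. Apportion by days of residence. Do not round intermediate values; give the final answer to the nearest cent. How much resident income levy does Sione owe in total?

Sandhurst Region, January 1 – April 25, 2007: 115 days → £93000 × 2.85% × 115/365 = £835.0890
Pinepark Region, April 26 – December 31, 2007: 250 days → £93000 × 0.7% × 250/365 = £445.8904
Total = £1280.9795

£1280.98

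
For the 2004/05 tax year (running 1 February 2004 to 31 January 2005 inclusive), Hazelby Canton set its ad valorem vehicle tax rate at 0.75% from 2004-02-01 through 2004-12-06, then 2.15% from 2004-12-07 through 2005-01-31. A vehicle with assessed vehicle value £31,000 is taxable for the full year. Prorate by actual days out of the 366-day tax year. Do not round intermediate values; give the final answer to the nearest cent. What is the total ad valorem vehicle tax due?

£298.90

2004-02-01 to 2004-12-06: 310 days at 0.75% → £31,000 × 0.75% × 310/366 = £196.9262
2004-12-07 to 2005-01-31: 56 days at 2.15% → £31,000 × 2.15% × 56/366 = £101.9781
Total = £298.9044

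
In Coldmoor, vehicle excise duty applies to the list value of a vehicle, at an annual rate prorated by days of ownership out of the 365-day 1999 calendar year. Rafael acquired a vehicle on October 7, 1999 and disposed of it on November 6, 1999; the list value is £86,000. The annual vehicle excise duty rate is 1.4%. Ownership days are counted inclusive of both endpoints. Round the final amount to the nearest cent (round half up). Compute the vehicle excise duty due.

Days held (October 7 – November 6, 1999): 31 out of 365
Tax = £86,000 × 1.4% × 31/365 = £102.2575

£102.26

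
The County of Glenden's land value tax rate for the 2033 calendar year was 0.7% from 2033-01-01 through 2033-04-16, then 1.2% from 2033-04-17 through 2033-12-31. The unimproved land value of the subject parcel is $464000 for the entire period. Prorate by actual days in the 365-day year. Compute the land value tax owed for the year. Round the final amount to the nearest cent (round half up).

2033-01-01 to 2033-04-16: 106 days at 0.7% → $464000 × 0.7% × 106/365 = $943.2548
2033-04-17 to 2033-12-31: 259 days at 1.2% → $464000 × 1.2% × 259/365 = $3950.9918
Total = $4894.2466

$4894.25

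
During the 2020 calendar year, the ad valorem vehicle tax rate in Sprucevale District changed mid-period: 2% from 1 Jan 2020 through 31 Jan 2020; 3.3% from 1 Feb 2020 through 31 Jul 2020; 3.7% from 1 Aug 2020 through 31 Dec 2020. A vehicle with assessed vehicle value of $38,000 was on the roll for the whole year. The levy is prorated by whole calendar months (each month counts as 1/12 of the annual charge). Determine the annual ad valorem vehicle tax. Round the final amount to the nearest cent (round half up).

1 Jan – 31 Jan 2020: 1 month at 2% → $38,000 × 2% × 1/12 = $63.3333
1 Feb – 31 Jul 2020: 6 months at 3.3% → $38,000 × 3.3% × 6/12 = $627.0000
1 Aug – 31 Dec 2020: 5 months at 3.7% → $38,000 × 3.7% × 5/12 = $585.8333
Total = $1,276.1667

$1,276.17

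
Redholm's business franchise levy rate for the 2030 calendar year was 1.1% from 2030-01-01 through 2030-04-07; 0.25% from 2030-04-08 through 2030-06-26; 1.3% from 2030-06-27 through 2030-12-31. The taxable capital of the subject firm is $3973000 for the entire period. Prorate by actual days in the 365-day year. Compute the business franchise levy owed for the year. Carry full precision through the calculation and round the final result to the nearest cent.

2030-01-01 to 2030-04-07: 97 days at 1.1% → $3973000 × 1.1% × 97/365 = $11614.2219
2030-04-08 to 2030-06-26: 80 days at 0.25% → $3973000 × 0.25% × 80/365 = $2176.9863
2030-06-27 to 2030-12-31: 188 days at 1.3% → $3973000 × 1.3% × 188/365 = $26602.7726
Total = $40393.9808

$40393.98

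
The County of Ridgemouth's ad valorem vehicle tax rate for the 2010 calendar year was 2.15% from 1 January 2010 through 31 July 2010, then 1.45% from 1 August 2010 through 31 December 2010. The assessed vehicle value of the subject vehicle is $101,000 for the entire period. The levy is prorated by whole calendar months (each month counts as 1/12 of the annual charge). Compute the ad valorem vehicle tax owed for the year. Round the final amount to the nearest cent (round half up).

$1,876.92

1 January – 31 July 2010: 7 months at 2.15% → $101,000 × 2.15% × 7/12 = $1,266.7083
1 August – 31 December 2010: 5 months at 1.45% → $101,000 × 1.45% × 5/12 = $610.2083
Total = $1,876.9167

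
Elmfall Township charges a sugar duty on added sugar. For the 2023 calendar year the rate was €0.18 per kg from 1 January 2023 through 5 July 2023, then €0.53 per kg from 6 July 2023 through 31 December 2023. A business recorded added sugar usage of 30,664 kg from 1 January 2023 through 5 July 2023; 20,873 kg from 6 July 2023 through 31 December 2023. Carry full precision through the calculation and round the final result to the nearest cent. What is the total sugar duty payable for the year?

1 January – 5 July 2023: 30,664 kg at €0.18/kg → €5,519.52
6 July – 31 December 2023: 20,873 kg at €0.53/kg → €11,062.69

€16,582.21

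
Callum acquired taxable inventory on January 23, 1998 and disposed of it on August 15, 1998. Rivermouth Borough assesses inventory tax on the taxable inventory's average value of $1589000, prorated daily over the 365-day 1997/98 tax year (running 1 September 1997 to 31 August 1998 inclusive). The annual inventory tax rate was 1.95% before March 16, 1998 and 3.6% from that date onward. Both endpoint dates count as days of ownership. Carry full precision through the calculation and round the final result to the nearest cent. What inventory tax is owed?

January 23 – March 15, 1998: 52 days at 1.95% → $1589000 × 1.95% × 52/365 = $4414.3726
March 16 – August 15, 1998: 153 days at 3.6% → $1589000 × 3.6% × 153/365 = $23978.6630
Total = $28393.0356

$28393.04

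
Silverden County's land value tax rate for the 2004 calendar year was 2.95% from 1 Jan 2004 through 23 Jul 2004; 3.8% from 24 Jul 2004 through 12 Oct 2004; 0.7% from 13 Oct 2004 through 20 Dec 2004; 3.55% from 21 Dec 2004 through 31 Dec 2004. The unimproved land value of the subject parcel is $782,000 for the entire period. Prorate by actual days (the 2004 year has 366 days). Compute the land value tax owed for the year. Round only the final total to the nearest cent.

$21,363.98

1 Jan – 23 Jul 2004: 205 days at 2.95% → $782,000 × 2.95% × 205/366 = $12,921.1612
24 Jul – 12 Oct 2004: 81 days at 3.8% → $782,000 × 3.8% × 81/366 = $6,576.4918
13 Oct – 20 Dec 2004: 69 days at 0.7% → $782,000 × 0.7% × 69/366 = $1,031.9836
21 Dec – 31 Dec 2004: 11 days at 3.55% → $782,000 × 3.55% × 11/366 = $834.3470
Total = $21,363.9836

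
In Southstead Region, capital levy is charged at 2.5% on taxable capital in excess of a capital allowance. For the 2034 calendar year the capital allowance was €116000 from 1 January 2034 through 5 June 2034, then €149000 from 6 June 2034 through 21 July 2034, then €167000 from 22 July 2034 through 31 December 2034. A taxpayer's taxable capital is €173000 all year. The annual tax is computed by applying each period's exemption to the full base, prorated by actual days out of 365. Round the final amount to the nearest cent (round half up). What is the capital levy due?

1 January – 5 June 2034: 156 days, exemption €116000 → (€173000 − €116000) × 2.5% × 156/365 = €609.0411
6 June – 21 July 2034: 46 days, exemption €149000 → (€173000 − €149000) × 2.5% × 46/365 = €75.6164
22 July – 31 December 2034: 163 days, exemption €167000 → (€173000 − €167000) × 2.5% × 163/365 = €66.9863
Total = €751.6438

€751.64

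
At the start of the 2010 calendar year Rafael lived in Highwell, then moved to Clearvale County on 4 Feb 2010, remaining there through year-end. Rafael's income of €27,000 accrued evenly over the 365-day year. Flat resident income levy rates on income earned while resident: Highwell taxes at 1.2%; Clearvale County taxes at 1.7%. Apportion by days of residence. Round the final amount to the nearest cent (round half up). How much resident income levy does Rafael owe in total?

€446.42

Highwell, 1 Jan – 3 Feb 2010: 34 days → €27,000 × 1.2% × 34/365 = €30.1808
Clearvale County, 4 Feb – 31 Dec 2010: 331 days → €27,000 × 1.7% × 331/365 = €416.2438
Total = €446.4247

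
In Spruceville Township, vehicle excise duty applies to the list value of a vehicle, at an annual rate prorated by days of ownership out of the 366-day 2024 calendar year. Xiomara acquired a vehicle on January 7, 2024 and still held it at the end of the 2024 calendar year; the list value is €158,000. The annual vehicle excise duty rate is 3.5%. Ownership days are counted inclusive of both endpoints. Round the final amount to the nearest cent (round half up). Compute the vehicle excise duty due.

€5,439.34

Days held (January 7 – December 31, 2024): 360 out of 366
Tax = €158,000 × 3.5% × 360/366 = €5,439.3443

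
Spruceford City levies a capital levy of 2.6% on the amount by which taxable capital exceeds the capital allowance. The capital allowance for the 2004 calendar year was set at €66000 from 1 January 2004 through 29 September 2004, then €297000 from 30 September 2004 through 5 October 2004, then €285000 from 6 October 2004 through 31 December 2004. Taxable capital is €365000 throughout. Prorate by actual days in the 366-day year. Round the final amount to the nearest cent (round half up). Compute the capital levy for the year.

€6322.05

1 January – 29 September 2004: 273 days, exemption €66000 → (€365000 − €66000) × 2.6% × 273/366 = €5798.6393
30 September – 5 October 2004: 6 days, exemption €297000 → (€365000 − €297000) × 2.6% × 6/366 = €28.9836
6 October – 31 December 2004: 87 days, exemption €285000 → (€365000 − €285000) × 2.6% × 87/366 = €494.4262
Total = €6322.0492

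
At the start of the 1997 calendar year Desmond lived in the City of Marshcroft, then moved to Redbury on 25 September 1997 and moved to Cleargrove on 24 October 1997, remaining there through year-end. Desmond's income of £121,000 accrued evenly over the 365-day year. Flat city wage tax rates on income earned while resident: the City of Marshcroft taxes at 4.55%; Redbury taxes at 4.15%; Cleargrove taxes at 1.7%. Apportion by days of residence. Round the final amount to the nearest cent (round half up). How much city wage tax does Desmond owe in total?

£4,815.14

The City of Marshcroft, 1 January – 24 September 1997: 267 days → £121,000 × 4.55% × 267/365 = £4,027.3110
Redbury, 25 September – 23 October 1997: 29 days → £121,000 × 4.15% × 29/365 = £398.9685
Cleargrove, 24 October – 31 December 1997: 69 days → £121,000 × 1.7% × 69/365 = £388.8575
Total = £4,815.1370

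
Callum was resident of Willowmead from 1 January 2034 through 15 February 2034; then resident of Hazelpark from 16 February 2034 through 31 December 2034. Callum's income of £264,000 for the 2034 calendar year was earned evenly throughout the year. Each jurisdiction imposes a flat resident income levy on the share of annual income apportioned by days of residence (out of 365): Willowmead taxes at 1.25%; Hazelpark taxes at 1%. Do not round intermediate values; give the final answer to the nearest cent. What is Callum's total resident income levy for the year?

Willowmead, 1 January – 15 February 2034: 46 days → £264,000 × 1.25% × 46/365 = £415.8904
Hazelpark, 16 February – 31 December 2034: 319 days → £264,000 × 1% × 319/365 = £2,307.2877
Total = £2,723.1781

£2,723.18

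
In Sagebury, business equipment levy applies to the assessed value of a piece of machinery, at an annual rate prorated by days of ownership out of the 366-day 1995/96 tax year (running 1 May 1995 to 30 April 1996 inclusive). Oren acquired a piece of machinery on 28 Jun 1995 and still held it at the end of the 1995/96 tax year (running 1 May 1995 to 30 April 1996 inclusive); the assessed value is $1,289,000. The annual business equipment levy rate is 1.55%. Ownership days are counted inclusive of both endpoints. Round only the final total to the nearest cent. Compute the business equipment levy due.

Days held (28 Jun 1995 – 30 Apr 1996): 308 out of 366
Tax = $1,289,000 × 1.55% × 308/366 = $16,813.3497

$16,813.35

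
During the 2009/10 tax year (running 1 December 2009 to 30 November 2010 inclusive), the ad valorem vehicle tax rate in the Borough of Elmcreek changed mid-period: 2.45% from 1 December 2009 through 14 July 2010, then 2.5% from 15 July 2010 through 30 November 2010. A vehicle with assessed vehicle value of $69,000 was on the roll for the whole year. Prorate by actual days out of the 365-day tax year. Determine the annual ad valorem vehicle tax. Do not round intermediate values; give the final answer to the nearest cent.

$1,703.64

1 December 2009 – 14 July 2010: 226 days at 2.45% → $69,000 × 2.45% × 226/365 = $1,046.7205
15 July – 30 November 2010: 139 days at 2.5% → $69,000 × 2.5% × 139/365 = $656.9178
Total = $1,703.6384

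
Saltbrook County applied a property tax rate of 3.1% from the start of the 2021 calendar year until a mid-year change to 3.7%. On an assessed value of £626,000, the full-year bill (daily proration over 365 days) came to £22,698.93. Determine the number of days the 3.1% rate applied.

Let d = days at the first rate; then 365 − d days at the second rate.
£626,000 × [3.1%·d + 3.7%·(365−d)] / 365 = £22,698.93
Solving gives d = 45, so the new rate took effect on February 15, 2021.

45 days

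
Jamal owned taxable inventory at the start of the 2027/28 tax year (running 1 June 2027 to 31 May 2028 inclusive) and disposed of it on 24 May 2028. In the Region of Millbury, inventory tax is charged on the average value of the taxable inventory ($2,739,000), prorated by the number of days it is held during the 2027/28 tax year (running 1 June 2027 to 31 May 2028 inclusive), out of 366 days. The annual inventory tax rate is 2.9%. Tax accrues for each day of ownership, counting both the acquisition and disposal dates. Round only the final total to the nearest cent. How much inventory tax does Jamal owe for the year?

$77,911.83

Days held (1 June 2027 – 24 May 2028): 359 out of 366
Tax = $2,739,000 × 2.9% × 359/366 = $77,911.8279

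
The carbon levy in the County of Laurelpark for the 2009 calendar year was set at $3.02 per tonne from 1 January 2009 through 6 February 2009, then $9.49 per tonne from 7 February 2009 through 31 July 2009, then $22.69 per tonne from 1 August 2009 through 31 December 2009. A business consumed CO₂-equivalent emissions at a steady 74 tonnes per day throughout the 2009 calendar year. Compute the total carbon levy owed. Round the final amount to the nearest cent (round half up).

$388060.44

1 January – 6 February 2009: 37 days × 74 tonnes/day = 2,738 tonnes at $3.02/tonne → $8268.76
7 February – 31 July 2009: 175 days × 74 tonnes/day = 12,950 tonnes at $9.49/tonne → $122895.50
1 August – 31 December 2009: 153 days × 74 tonnes/day = 11,322 tonnes at $22.69/tonne → $256896.18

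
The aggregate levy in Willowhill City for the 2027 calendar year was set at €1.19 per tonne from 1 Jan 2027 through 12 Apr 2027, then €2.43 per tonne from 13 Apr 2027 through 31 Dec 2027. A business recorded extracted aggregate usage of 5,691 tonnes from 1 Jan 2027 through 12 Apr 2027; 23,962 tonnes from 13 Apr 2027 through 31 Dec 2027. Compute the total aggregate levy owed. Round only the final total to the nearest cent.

€64,999.95

1 Jan – 12 Apr 2027: 5,691 tonnes at €1.19/tonne → €6,772.29
13 Apr – 31 Dec 2027: 23,962 tonnes at €2.43/tonne → €58,227.66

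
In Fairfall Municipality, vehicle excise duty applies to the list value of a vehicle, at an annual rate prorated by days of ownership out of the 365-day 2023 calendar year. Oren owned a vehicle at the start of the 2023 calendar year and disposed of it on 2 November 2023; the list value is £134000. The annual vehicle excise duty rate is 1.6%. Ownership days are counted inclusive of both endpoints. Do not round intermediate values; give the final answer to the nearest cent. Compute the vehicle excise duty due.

Days held (1 January – 2 November 2023): 306 out of 365
Tax = £134000 × 1.6% × 306/365 = £1797.4356

£1797.44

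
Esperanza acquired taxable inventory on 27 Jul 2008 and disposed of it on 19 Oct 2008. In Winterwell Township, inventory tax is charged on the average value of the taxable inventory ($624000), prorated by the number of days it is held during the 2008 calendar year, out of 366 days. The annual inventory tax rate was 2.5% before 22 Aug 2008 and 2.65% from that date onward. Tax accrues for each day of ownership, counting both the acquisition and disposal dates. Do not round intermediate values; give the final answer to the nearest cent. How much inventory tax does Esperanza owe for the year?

$3773.84

27 Jul – 21 Aug 2008: 26 days at 2.5% → $624000 × 2.5% × 26/366 = $1108.1967
22 Aug – 19 Oct 2008: 59 days at 2.65% → $624000 × 2.65% × 59/366 = $2665.6393
Total = $3773.8361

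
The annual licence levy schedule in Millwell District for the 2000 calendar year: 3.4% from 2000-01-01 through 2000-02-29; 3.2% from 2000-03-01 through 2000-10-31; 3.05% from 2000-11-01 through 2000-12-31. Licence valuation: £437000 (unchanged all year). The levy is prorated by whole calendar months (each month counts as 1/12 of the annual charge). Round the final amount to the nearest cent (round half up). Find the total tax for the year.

2000-01-01 to 2000-02-29: 2 months at 3.4% → £437000 × 3.4% × 2/12 = £2476.3333
2000-03-01 to 2000-10-31: 8 months at 3.2% → £437000 × 3.2% × 8/12 = £9322.6667
2000-11-01 to 2000-12-31: 2 months at 3.05% → £437000 × 3.05% × 2/12 = £2221.4167
Total = £14020.4167

£14020.42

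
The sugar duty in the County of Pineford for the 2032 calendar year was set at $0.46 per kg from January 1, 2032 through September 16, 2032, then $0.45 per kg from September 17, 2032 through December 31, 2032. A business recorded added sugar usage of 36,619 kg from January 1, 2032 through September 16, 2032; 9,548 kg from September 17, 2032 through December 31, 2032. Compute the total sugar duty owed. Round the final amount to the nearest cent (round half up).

January 1 – September 16, 2032: 36,619 kg at $0.46/kg → $16,844.74
September 17 – December 31, 2032: 9,548 kg at $0.45/kg → $4,296.60

$21,141.34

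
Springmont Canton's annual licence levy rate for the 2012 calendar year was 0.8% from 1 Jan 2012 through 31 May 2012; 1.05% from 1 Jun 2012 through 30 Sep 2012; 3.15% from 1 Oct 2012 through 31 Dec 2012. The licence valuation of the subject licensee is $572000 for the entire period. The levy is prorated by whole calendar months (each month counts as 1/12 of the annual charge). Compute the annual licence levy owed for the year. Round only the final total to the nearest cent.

$8413.17

1 Jan – 31 May 2012: 5 months at 0.8% → $572000 × 0.8% × 5/12 = $1906.6667
1 Jun – 30 Sep 2012: 4 months at 1.05% → $572000 × 1.05% × 4/12 = $2002.0000
1 Oct – 31 Dec 2012: 3 months at 3.15% → $572000 × 3.15% × 3/12 = $4504.5000
Total = $8413.1667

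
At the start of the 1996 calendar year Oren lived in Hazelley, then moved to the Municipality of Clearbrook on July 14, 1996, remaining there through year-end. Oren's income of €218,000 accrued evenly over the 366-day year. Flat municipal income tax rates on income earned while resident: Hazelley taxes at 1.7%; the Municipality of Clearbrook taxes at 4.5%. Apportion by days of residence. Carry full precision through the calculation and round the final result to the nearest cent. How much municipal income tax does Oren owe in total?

Hazelley, January 1 – July 13, 1996: 195 days → €218,000 × 1.7% × 195/366 = €1,974.5082
The Municipality of Clearbrook, July 14 – December 31, 1996: 171 days → €218,000 × 4.5% × 171/366 = €4,583.3607
Total = €6,557.8689

€6,557.87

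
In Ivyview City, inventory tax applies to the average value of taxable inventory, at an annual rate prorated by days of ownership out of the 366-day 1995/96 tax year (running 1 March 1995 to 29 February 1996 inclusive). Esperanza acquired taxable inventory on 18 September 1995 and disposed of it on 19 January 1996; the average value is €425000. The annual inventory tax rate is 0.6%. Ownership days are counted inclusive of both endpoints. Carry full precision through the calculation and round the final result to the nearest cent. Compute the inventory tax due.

€863.93

Days held (18 September 1995 – 19 January 1996): 124 out of 366
Tax = €425000 × 0.6% × 124/366 = €863.9344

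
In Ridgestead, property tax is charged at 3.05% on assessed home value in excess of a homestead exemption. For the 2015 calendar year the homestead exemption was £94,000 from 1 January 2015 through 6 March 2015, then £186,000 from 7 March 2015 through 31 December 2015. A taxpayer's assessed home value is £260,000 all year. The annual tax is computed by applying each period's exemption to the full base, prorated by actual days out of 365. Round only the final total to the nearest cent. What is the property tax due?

1 January – 6 March 2015: 65 days, exemption £94,000 → (£260,000 − £94,000) × 3.05% × 65/365 = £901.6301
7 March – 31 December 2015: 300 days, exemption £186,000 → (£260,000 − £186,000) × 3.05% × 300/365 = £1,855.0685
Total = £2,756.6986

£2,756.70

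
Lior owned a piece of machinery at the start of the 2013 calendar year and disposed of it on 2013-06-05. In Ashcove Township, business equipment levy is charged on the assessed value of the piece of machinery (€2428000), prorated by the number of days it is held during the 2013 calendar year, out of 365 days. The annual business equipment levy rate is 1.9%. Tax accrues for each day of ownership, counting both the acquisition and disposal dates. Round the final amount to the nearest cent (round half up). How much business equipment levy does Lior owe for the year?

Days held (2013-01-01 to 2013-06-05): 156 out of 365
Tax = €2428000 × 1.9% × 156/365 = €19716.6904

€19716.69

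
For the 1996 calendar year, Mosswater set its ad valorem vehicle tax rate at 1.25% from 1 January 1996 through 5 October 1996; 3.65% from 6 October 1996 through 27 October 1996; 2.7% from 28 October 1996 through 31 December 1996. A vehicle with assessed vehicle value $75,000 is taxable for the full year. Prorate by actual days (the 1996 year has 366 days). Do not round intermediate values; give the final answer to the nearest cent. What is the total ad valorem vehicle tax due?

$1,238.83

1 January – 5 October 1996: 279 days at 1.25% → $75,000 × 1.25% × 279/366 = $714.6516
6 October – 27 October 1996: 22 days at 3.65% → $75,000 × 3.65% × 22/366 = $164.5492
28 October – 31 December 1996: 65 days at 2.7% → $75,000 × 2.7% × 65/366 = $359.6311
Total = $1,238.8320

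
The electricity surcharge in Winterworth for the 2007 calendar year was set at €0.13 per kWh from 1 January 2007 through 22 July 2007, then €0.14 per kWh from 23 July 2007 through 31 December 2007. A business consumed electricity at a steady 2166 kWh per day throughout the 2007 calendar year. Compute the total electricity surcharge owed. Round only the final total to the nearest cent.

€106,285.62

1 January – 22 July 2007: 203 days × 2166 kWh/day = 439,698 kWh at €0.13/kWh → €57,160.74
23 July – 31 December 2007: 162 days × 2166 kWh/day = 350,892 kWh at €0.14/kWh → €49,124.88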